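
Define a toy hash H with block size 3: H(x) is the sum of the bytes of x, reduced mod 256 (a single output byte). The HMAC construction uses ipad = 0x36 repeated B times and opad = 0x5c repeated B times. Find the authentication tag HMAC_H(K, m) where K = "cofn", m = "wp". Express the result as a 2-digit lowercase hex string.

Key "cofn" = 63 6f 66 6e is 4 bytes > B = 3, so hash it first: H(key) = a6, then zero-pad to 3 bytes: K' = a6 00 00.
K' ⊕ ipad = 90 36 36.  K' ⊕ opad = fa 5c 5c.
Inner input = (K'⊕ipad) ∥ m = 90 36 36 ∥ 77 70.
Inner hash: sum = 144+54+54+119+112 = 483; mod 256 = 227 → e3.
Outer input = (K'⊕opad) ∥ inner = fa 5c 5c ∥ e3.
Outer hash (tag): sum = 250+92+92+227 = 661; mod 256 = 149 → 95.

95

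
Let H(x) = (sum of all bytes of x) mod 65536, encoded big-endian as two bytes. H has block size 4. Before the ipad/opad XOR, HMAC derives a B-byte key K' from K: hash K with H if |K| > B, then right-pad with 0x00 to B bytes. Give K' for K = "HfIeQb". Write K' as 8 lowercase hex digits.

020f0000

|K| = 6 > B = 4, so first hash the key.
H(K): sum = 72+102+73+101+81+98 = 527 → 02 0f.
Zero-pad H(K) = 02 0f to 4 bytes: K' = 02 0f 00 00.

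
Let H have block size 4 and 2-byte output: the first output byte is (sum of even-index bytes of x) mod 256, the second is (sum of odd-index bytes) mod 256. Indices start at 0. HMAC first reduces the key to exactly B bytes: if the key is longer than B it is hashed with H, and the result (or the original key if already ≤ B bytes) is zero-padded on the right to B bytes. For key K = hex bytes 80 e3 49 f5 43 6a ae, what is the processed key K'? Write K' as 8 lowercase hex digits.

|K| = 7 > B = 4, so first hash the key.
H(K): even-index sum = 442 mod 256 = 186; odd-index sum = 578 mod 256 = 66 → ba 42.
Zero-pad H(K) = ba 42 to 4 bytes: K' = ba 42 00 00.

ba420000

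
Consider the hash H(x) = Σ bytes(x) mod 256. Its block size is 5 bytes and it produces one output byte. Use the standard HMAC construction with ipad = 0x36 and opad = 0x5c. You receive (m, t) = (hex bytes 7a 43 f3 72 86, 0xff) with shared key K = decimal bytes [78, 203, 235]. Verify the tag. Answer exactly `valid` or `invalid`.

invalid

Key decimal bytes [78, 203, 235] = 4e cb eb is 3 bytes ≤ B = 5; zero-pad to 5 bytes: K' = 4e cb eb 00 00.
K' ⊕ ipad = 78 fd dd 36 36; K' ⊕ opad = 12 97 b7 5c 5c.
Inner hash: sum = 120+253+221+54+54+122+67+243+114+134 = 1382; mod 256 = 102 → 66.
Outer hash (recomputed tag): sum = 18+151+183+92+92+102 = 638; mod 256 = 126 → 7e.
Recomputed tag = 7e; claimed = ff → mismatch.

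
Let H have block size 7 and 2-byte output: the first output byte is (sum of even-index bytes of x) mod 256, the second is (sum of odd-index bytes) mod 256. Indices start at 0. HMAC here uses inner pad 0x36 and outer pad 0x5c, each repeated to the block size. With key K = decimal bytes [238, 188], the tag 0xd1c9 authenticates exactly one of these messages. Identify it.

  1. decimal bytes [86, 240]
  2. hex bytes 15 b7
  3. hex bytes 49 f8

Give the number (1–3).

Key decimal bytes [238, 188] = ee bc is 2 bytes ≤ B = 7; zero-pad to 7 bytes: K' = ee bc 00 00 00 00 00.
K' ⊕ ipad = d8 8a 36 36 36 36 36; K' ⊕ opad = b2 e0 5c 5c 5c 5c 5c.
m1: inner = H(d8 8a 36 36 36 36 36 56 f0) = 6a 4c; tag = H(b2 e0 5c 5c 5c 5c 5c 6a 4c) = 1202
m2: inner = H(d8 8a 36 36 36 36 36 15 b7) = 31 0b; tag = H(b2 e0 5c 5c 5c 5c 5c 31 0b) = d1c9 ← matches
m3: inner = H(d8 8a 36 36 36 36 36 49 f8) = 72 3f; tag = H(b2 e0 5c 5c 5c 5c 5c 72 3f) = 050a

2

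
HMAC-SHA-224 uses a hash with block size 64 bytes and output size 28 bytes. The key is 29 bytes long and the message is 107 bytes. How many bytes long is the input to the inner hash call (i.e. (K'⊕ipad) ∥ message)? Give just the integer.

171

Key is 29 ≤ 64 bytes, zero-padded: |K'| = 64.
Inner input = (K'⊕ipad) ∥ m → 64 + 107 = 171 bytes.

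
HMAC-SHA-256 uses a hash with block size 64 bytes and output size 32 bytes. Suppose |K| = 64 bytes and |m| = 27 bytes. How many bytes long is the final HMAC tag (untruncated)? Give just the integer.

32

The tag is one SHA-256 digest: 32 bytes.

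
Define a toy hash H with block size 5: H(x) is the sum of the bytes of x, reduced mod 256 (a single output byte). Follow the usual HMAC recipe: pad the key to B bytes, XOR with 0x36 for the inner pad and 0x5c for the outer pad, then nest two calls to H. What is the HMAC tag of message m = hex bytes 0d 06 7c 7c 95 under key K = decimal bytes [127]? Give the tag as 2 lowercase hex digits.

Key decimal bytes [127] = 7f is 1 byte ≤ B = 5; zero-pad to 5 bytes: K' = 7f 00 00 00 00.
K' ⊕ ipad = 49 36 36 36 36.  K' ⊕ opad = 23 5c 5c 5c 5c.
Inner input = (K'⊕ipad) ∥ m = 49 36 36 36 36 ∥ 0d 06 7c 7c 95.
Inner hash: sum = 73+54+54+54+54+13+6+124+124+149 = 705; mod 256 = 193 → c1.
Outer input = (K'⊕opad) ∥ inner = 23 5c 5c 5c 5c ∥ c1.
Outer hash (tag): sum = 35+92+92+92+92+193 = 596; mod 256 = 84 → 54.

54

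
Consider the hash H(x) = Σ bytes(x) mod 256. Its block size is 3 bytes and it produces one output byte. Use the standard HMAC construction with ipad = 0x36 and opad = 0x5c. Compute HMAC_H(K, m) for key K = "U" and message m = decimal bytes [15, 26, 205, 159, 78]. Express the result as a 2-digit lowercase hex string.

Key "U" = 55 is 1 byte ≤ B = 3; zero-pad to 3 bytes: K' = 55 00 00.
K' ⊕ ipad = 63 36 36.  K' ⊕ opad = 09 5c 5c.
Inner input = (K'⊕ipad) ∥ m = 63 36 36 ∥ 0f 1a cd 9f 4e.
Inner hash: sum = 99+54+54+15+26+205+159+78 = 690; mod 256 = 178 → b2.
Outer input = (K'⊕opad) ∥ inner = 09 5c 5c ∥ b2.
Outer hash (tag): sum = 9+92+92+178 = 371; mod 256 = 115 → 73.

73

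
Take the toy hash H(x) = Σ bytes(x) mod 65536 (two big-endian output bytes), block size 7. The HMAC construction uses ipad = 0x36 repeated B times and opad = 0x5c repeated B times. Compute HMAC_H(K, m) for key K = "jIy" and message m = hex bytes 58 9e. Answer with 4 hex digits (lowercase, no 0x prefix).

Key "jIy" = 6a 49 79 is 3 bytes ≤ B = 7; zero-pad to 7 bytes: K' = 6a 49 79 00 00 00 00.
K' ⊕ ipad = 5c 7f 4f 36 36 36 36.  K' ⊕ opad = 36 15 25 5c 5c 5c 5c.
Inner input = (K'⊕ipad) ∥ m = 5c 7f 4f 36 36 36 36 ∥ 58 9e.
Inner hash: sum = 92+127+79+54+54+54+54+88+158 = 760 → 02 f8.
Outer input = (K'⊕opad) ∥ inner = 36 15 25 5c 5c 5c 5c ∥ 02 f8.
Outer hash (tag): sum = 54+21+37+92+92+92+92+2+248 = 730 → 02 da.

02da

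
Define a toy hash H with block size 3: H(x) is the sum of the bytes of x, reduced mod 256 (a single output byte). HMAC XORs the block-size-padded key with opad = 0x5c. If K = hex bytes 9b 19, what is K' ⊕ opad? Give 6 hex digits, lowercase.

Key hex bytes 9b 19 is 2 bytes ≤ B = 3; zero-pad to 3 bytes: K' = 9b 19 00.
XOR each byte with 0x5c: 9b⊕5c=c7, 19⊕5c=45, 00⊕5c=5c.

c7455c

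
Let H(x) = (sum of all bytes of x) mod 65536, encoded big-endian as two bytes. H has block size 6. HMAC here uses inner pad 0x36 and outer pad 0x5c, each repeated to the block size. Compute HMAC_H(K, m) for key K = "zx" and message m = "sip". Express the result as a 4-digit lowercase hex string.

027a

Key "zx" = 7a 78 is 2 bytes ≤ B = 6; zero-pad to 6 bytes: K' = 7a 78 00 00 00 00.
K' ⊕ ipad = 4c 4e 36 36 36 36.  K' ⊕ opad = 26 24 5c 5c 5c 5c.
Inner input = (K'⊕ipad) ∥ m = 4c 4e 36 36 36 36 ∥ 73 69 70.
Inner hash: sum = 76+78+54+54+54+54+115+105+112 = 702 → 02 be.
Outer input = (K'⊕opad) ∥ inner = 26 24 5c 5c 5c 5c ∥ 02 be.
Outer hash (tag): sum = 38+36+92+92+92+92+2+190 = 634 → 02 7a.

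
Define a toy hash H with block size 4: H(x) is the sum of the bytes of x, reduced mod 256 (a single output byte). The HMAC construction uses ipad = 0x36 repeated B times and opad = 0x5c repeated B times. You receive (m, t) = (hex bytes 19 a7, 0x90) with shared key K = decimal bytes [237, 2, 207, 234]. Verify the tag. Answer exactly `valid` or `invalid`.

invalid

Key decimal bytes [237, 2, 207, 234] = ed 02 cf ea is exactly B = 4 bytes: K' = ed 02 cf ea.
K' ⊕ ipad = db 34 f9 dc; K' ⊕ opad = b1 5e 93 b6.
Inner hash: sum = 219+52+249+220+25+167 = 932; mod 256 = 164 → a4.
Outer hash (recomputed tag): sum = 177+94+147+182+164 = 764; mod 256 = 252 → fc.
Recomputed tag = fc; claimed = 90 → mismatch.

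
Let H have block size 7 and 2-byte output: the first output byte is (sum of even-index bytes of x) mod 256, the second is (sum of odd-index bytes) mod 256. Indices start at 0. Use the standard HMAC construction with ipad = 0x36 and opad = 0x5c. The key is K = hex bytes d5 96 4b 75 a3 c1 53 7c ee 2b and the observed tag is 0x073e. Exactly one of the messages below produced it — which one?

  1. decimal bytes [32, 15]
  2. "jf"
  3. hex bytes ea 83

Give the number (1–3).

Key hex bytes d5 96 4b 75 a3 c1 53 7c ee 2b is 10 bytes > B = 7, so hash it first: H(key) = 04 73, then zero-pad to 7 bytes: K' = 04 73 00 00 00 00 00.
K' ⊕ ipad = 32 45 36 36 36 36 36; K' ⊕ opad = 58 2f 5c 5c 5c 5c 5c.
m1: inner = H(32 45 36 36 36 36 36 20 0f) = e3 d1; tag = H(58 2f 5c 5c 5c 5c 5c e3 d1) = 3dca
m2: inner = H(32 45 36 36 36 36 36 6a 66) = 3a 1b; tag = H(58 2f 5c 5c 5c 5c 5c 3a 1b) = 8721
m3: inner = H(32 45 36 36 36 36 36 ea 83) = 57 9b; tag = H(58 2f 5c 5c 5c 5c 5c 57 9b) = 073e ← matches

3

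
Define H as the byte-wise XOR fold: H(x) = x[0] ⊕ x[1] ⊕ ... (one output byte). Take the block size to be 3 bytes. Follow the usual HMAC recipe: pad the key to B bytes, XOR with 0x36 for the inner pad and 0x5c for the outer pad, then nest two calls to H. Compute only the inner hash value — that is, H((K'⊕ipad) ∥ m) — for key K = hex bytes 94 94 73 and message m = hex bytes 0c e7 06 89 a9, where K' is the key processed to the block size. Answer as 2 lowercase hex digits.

Key hex bytes 94 94 73 is exactly B = 3 bytes: K' = 94 94 73.
K' ⊕ ipad = a2 a2 45.
Inner input = a2 a2 45 ∥ 0c e7 06 89 a9.
Inner hash: XOR a2⊕a2⊕45⊕0c⊕e7⊕06⊕89⊕a9 = 88.

88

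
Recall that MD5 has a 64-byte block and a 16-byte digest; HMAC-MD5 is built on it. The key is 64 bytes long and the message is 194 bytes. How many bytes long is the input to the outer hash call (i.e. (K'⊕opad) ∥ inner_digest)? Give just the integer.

Key is 64 ≤ 64 bytes, zero-padded: |K'| = 64.
Outer input = (K'⊕opad) ∥ H(inner) → 64 + 16 = 80 bytes.

80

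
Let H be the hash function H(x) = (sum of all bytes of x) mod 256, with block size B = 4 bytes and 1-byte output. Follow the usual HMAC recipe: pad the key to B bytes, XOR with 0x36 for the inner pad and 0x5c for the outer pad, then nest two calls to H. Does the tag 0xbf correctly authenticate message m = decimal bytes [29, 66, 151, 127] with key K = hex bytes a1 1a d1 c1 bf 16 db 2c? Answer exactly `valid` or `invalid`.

Key hex bytes a1 1a d1 c1 bf 16 db 2c is 8 bytes > B = 4, so hash it first: H(key) = 29, then zero-pad to 4 bytes: K' = 29 00 00 00.
K' ⊕ ipad = 1f 36 36 36; K' ⊕ opad = 75 5c 5c 5c.
Inner hash: sum = 31+54+54+54+29+66+151+127 = 566; mod 256 = 54 → 36.
Outer hash (recomputed tag): sum = 117+92+92+92+54 = 447; mod 256 = 191 → bf.
Recomputed tag = bf; claimed = bf → match.

valid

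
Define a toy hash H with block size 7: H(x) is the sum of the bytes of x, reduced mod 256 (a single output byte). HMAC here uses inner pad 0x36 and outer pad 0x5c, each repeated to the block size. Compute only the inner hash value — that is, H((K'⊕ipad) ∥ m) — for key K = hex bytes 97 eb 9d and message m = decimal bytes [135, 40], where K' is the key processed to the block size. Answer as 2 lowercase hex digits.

b0

Key hex bytes 97 eb 9d is 3 bytes ≤ B = 7; zero-pad to 7 bytes: K' = 97 eb 9d 00 00 00 00.
K' ⊕ ipad = a1 dd ab 36 36 36 36.
Inner input = a1 dd ab 36 36 36 36 ∥ 87 28.
Inner hash: sum = 161+221+171+54+54+54+54+135+40 = 944; mod 256 = 176 → b0.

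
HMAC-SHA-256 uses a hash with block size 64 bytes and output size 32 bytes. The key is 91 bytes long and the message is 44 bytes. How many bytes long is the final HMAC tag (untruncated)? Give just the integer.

The tag is one SHA-256 digest: 32 bytes.

32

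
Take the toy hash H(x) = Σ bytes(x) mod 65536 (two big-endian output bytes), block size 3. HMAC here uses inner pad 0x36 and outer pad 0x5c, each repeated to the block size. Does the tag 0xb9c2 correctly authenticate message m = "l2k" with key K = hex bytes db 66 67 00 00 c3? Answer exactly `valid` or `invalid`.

Key hex bytes db 66 67 00 00 c3 is 6 bytes > B = 3, so hash it first: H(key) = 02 6b, then zero-pad to 3 bytes: K' = 02 6b 00.
K' ⊕ ipad = 34 5d 36; K' ⊕ opad = 5e 37 5c.
Inner hash: sum = 52+93+54+108+50+107 = 464 → 01 d0.
Outer hash (recomputed tag): sum = 94+55+92+1+208 = 450 → 01 c2.
Recomputed tag = 01c2; claimed = b9c2 → mismatch.

invalid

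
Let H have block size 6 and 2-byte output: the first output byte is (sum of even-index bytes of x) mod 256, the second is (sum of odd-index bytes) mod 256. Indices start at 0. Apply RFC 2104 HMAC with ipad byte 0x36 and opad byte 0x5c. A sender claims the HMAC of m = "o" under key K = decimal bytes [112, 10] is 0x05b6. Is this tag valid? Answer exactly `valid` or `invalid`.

valid

Key decimal bytes [112, 10] = 70 0a is 2 bytes ≤ B = 6; zero-pad to 6 bytes: K' = 70 0a 00 00 00 00.
K' ⊕ ipad = 46 3c 36 36 36 36; K' ⊕ opad = 2c 56 5c 5c 5c 5c.
Inner hash: even-index sum = 289 mod 256 = 33; odd-index sum = 168 mod 256 = 168 → 21 a8.
Outer hash (recomputed tag): even-index sum = 261 mod 256 = 5; odd-index sum = 438 mod 256 = 182 → 05 b6.
Recomputed tag = 05b6; claimed = 05b6 → match.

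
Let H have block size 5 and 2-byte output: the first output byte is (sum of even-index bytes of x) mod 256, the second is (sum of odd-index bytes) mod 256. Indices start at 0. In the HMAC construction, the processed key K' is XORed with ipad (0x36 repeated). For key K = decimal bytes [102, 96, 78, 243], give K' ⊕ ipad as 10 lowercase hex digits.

Key decimal bytes [102, 96, 78, 243] = 66 60 4e f3 is 4 bytes ≤ B = 5; zero-pad to 5 bytes: K' = 66 60 4e f3 00.
XOR each byte with 0x36: 66⊕36=50, 60⊕36=56, 4e⊕36=78, f3⊕36=c5, 00⊕36=36.

505678c536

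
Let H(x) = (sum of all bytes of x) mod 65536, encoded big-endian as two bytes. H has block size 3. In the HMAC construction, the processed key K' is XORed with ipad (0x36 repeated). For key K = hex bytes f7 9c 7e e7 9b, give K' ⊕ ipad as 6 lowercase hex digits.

Key hex bytes f7 9c 7e e7 9b is 5 bytes > B = 3, so hash it first: H(key) = 03 93, then zero-pad to 3 bytes: K' = 03 93 00.
XOR each byte with 0x36: 03⊕36=35, 93⊕36=a5, 00⊕36=36.

35a536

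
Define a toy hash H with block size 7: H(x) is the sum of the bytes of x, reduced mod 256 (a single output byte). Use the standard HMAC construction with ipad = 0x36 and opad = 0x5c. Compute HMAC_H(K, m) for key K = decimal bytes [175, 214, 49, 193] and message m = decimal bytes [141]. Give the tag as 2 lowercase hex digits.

41

Key decimal bytes [175, 214, 49, 193] = af d6 31 c1 is 4 bytes ≤ B = 7; zero-pad to 7 bytes: K' = af d6 31 c1 00 00 00.
K' ⊕ ipad = 99 e0 07 f7 36 36 36.  K' ⊕ opad = f3 8a 6d 9d 5c 5c 5c.
Inner input = (K'⊕ipad) ∥ m = 99 e0 07 f7 36 36 36 ∥ 8d.
Inner hash: sum = 153+224+7+247+54+54+54+141 = 934; mod 256 = 166 → a6.
Outer input = (K'⊕opad) ∥ inner = f3 8a 6d 9d 5c 5c 5c ∥ a6.
Outer hash (tag): sum = 243+138+109+157+92+92+92+166 = 1089; mod 256 = 65 → 41.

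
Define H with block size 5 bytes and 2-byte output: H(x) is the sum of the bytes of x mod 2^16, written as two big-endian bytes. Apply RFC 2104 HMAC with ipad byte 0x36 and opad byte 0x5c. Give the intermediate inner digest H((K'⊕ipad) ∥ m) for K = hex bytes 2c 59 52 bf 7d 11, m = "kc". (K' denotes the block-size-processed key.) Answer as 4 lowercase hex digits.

01b6

Key hex bytes 2c 59 52 bf 7d 11 is 6 bytes > B = 5, so hash it first: H(key) = 02 24, then zero-pad to 5 bytes: K' = 02 24 00 00 00.
K' ⊕ ipad = 34 12 36 36 36.
Inner input = 34 12 36 36 36 ∥ 6b 63.
Inner hash: sum = 52+18+54+54+54+107+99 = 438 → 01 b6.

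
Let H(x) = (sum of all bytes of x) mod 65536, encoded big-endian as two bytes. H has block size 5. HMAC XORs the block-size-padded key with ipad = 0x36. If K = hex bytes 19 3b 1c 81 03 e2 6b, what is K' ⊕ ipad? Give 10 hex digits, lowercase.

3477363636

Key hex bytes 19 3b 1c 81 03 e2 6b is 7 bytes > B = 5, so hash it first: H(key) = 02 41, then zero-pad to 5 bytes: K' = 02 41 00 00 00.
XOR each byte with 0x36: 02⊕36=34, 41⊕36=77, 00⊕36=36, 00⊕36=36, 00⊕36=36.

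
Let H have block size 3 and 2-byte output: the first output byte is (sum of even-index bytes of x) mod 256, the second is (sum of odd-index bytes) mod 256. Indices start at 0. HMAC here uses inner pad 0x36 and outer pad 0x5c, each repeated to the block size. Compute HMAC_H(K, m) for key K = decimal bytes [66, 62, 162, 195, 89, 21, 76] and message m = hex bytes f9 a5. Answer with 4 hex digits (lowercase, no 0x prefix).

Key decimal bytes [66, 62, 162, 195, 89, 21, 76] = 42 3e a2 c3 59 15 4c is 7 bytes > B = 3, so hash it first: H(key) = 89 16, then zero-pad to 3 bytes: K' = 89 16 00.
K' ⊕ ipad = bf 20 36.  K' ⊕ opad = d5 4a 5c.
Inner input = (K'⊕ipad) ∥ m = bf 20 36 ∥ f9 a5.
Inner hash: even-index sum = 410 mod 256 = 154; odd-index sum = 281 mod 256 = 25 → 9a 19.
Outer input = (K'⊕opad) ∥ inner = d5 4a 5c ∥ 9a 19.
Outer hash (tag): even-index sum = 330 mod 256 = 74; odd-index sum = 228 mod 256 = 228 → 4a e4.

4ae4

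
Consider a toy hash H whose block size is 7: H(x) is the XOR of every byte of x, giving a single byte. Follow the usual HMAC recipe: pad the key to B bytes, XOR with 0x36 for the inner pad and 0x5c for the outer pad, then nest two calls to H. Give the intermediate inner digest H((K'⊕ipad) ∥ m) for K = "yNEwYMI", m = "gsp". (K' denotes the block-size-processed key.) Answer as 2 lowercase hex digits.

Key "yNEwYMI" = 79 4e 45 77 59 4d 49 is exactly B = 7 bytes: K' = 79 4e 45 77 59 4d 49.
K' ⊕ ipad = 4f 78 73 41 6f 7b 7f.
Inner input = 4f 78 73 41 6f 7b 7f ∥ 67 73 70.
Inner hash: XOR 4f⊕78⊕73⊕41⊕6f⊕7b⊕7f⊕67⊕73⊕70 = 0a.

0a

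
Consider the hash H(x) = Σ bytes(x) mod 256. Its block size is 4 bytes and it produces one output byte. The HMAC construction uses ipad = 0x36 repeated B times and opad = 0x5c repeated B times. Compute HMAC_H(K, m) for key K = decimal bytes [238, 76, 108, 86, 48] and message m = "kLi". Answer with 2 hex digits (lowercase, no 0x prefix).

Key decimal bytes [238, 76, 108, 86, 48] = ee 4c 6c 56 30 is 5 bytes > B = 4, so hash it first: H(key) = 2c, then zero-pad to 4 bytes: K' = 2c 00 00 00.
K' ⊕ ipad = 1a 36 36 36.  K' ⊕ opad = 70 5c 5c 5c.
Inner input = (K'⊕ipad) ∥ m = 1a 36 36 36 ∥ 6b 4c 69.
Inner hash: sum = 26+54+54+54+107+76+105 = 476; mod 256 = 220 → dc.
Outer input = (K'⊕opad) ∥ inner = 70 5c 5c 5c ∥ dc.
Outer hash (tag): sum = 112+92+92+92+220 = 608; mod 256 = 96 → 60.

60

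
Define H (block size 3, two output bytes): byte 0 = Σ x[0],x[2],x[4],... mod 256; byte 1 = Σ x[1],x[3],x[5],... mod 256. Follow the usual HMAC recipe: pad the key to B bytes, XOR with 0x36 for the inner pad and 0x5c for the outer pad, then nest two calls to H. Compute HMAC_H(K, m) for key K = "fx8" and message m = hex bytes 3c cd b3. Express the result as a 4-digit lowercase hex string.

Key "fx8" = 66 78 38 is exactly B = 3 bytes: K' = 66 78 38.
K' ⊕ ipad = 50 4e 0e.  K' ⊕ opad = 3a 24 64.
Inner input = (K'⊕ipad) ∥ m = 50 4e 0e ∥ 3c cd b3.
Inner hash: even-index sum = 299 mod 256 = 43; odd-index sum = 317 mod 256 = 61 → 2b 3d.
Outer input = (K'⊕opad) ∥ inner = 3a 24 64 ∥ 2b 3d.
Outer hash (tag): even-index sum = 219 mod 256 = 219; odd-index sum = 79 mod 256 = 79 → db 4f.

db4f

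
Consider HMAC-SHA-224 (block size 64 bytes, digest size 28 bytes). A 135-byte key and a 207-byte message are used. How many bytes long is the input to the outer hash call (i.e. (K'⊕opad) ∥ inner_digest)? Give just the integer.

Key is 135 > 64 bytes, so it is hashed to 28 bytes then zero-padded to 64: |K'| = 64.
Outer input = (K'⊕opad) ∥ H(inner) → 64 + 28 = 92 bytes.

92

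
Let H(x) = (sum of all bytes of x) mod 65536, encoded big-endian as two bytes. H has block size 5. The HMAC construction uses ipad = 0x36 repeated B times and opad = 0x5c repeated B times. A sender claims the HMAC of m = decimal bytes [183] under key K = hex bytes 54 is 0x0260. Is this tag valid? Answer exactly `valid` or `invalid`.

invalid

Key hex bytes 54 is 1 byte ≤ B = 5; zero-pad to 5 bytes: K' = 54 00 00 00 00.
K' ⊕ ipad = 62 36 36 36 36; K' ⊕ opad = 08 5c 5c 5c 5c.
Inner hash: sum = 98+54+54+54+54+183 = 497 → 01 f1.
Outer hash (recomputed tag): sum = 8+92+92+92+92+1+241 = 618 → 02 6a.
Recomputed tag = 026a; claimed = 0260 → mismatch.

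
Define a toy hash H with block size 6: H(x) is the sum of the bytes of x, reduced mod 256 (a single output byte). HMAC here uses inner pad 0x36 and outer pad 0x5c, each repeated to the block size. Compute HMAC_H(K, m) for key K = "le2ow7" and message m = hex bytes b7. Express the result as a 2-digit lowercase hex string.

Key "le2ow7" = 6c 65 32 6f 77 37 is exactly B = 6 bytes: K' = 6c 65 32 6f 77 37.
K' ⊕ ipad = 5a 53 04 59 41 01.  K' ⊕ opad = 30 39 6e 33 2b 6b.
Inner input = (K'⊕ipad) ∥ m = 5a 53 04 59 41 01 ∥ b7.
Inner hash: sum = 90+83+4+89+65+1+183 = 515; mod 256 = 3 → 03.
Outer input = (K'⊕opad) ∥ inner = 30 39 6e 33 2b 6b ∥ 03.
Outer hash (tag): sum = 48+57+110+51+43+107+3 = 419; mod 256 = 163 → a3.

a3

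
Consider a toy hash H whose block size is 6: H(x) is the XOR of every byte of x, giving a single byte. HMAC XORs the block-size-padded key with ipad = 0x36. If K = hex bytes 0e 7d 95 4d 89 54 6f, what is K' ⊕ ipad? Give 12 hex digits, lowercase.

Key hex bytes 0e 7d 95 4d 89 54 6f is 7 bytes > B = 6, so hash it first: H(key) = 19, then zero-pad to 6 bytes: K' = 19 00 00 00 00 00.
XOR each byte with 0x36: 19⊕36=2f, 00⊕36=36, 00⊕36=36, 00⊕36=36, 00⊕36=36, 00⊕36=36.

2f3636363636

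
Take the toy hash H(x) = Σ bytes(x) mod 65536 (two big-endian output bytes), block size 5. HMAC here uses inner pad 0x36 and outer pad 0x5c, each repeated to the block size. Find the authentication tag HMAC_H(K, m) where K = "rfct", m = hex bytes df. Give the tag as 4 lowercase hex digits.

Key "rfct" = 72 66 63 74 is 4 bytes ≤ B = 5; zero-pad to 5 bytes: K' = 72 66 63 74 00.
K' ⊕ ipad = 44 50 55 42 36.  K' ⊕ opad = 2e 3a 3f 28 5c.
Inner input = (K'⊕ipad) ∥ m = 44 50 55 42 36 ∥ df.
Inner hash: sum = 68+80+85+66+54+223 = 576 → 02 40.
Outer input = (K'⊕opad) ∥ inner = 2e 3a 3f 28 5c ∥ 02 40.
Outer hash (tag): sum = 46+58+63+40+92+2+64 = 365 → 01 6d.

016d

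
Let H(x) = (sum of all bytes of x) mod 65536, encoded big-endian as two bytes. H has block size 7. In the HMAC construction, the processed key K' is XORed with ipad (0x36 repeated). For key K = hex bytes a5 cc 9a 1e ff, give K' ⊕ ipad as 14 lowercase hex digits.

93faac28c93636

Key hex bytes a5 cc 9a 1e ff is 5 bytes ≤ B = 7; zero-pad to 7 bytes: K' = a5 cc 9a 1e ff 00 00.
XOR each byte with 0x36: a5⊕36=93, cc⊕36=fa, 9a⊕36=ac, 1e⊕36=28, ff⊕36=c9, 00⊕36=36, 00⊕36=36.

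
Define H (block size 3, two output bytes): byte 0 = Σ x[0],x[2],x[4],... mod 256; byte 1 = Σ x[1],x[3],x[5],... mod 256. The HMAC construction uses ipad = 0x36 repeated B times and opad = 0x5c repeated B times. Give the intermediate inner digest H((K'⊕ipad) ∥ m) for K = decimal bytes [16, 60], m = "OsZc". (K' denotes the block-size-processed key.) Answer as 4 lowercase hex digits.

Key decimal bytes [16, 60] = 10 3c is 2 bytes ≤ B = 3; zero-pad to 3 bytes: K' = 10 3c 00.
K' ⊕ ipad = 26 0a 36.
Inner input = 26 0a 36 ∥ 4f 73 5a 63.
Inner hash: even-index sum = 306 mod 256 = 50; odd-index sum = 179 mod 256 = 179 → 32 b3.

32b3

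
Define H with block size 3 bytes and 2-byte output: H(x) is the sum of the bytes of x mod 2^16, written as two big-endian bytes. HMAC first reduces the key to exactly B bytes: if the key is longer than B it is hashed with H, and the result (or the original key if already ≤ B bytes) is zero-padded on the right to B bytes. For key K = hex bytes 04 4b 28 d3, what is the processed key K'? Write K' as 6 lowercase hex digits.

014a00

|K| = 4 > B = 3, so first hash the key.
H(K): sum = 4+75+40+211 = 330 → 01 4a.
Zero-pad H(K) = 01 4a to 3 bytes: K' = 01 4a 00.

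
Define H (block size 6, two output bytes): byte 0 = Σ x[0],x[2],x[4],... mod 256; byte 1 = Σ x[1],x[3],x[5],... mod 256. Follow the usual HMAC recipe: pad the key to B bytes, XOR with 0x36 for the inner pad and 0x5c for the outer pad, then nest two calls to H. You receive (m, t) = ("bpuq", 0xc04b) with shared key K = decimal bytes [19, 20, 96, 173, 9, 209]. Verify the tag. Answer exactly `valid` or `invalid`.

Key decimal bytes [19, 20, 96, 173, 9, 209] = 13 14 60 ad 09 d1 is exactly B = 6 bytes: K' = 13 14 60 ad 09 d1.
K' ⊕ ipad = 25 22 56 9b 3f e7; K' ⊕ opad = 4f 48 3c f1 55 8d.
Inner hash: even-index sum = 401 mod 256 = 145; odd-index sum = 645 mod 256 = 133 → 91 85.
Outer hash (recomputed tag): even-index sum = 369 mod 256 = 113; odd-index sum = 587 mod 256 = 75 → 71 4b.
Recomputed tag = 714b; claimed = c04b → mismatch.

invalid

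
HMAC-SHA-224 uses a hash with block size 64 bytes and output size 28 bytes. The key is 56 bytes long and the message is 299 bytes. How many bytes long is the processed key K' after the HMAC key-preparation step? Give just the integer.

64

Key is 56 ≤ 64 bytes, zero-padded: |K'| = 64.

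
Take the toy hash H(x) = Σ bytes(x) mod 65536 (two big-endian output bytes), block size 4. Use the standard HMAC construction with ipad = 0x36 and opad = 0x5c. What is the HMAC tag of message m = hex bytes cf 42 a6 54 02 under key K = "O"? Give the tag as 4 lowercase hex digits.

0152

Key "O" = 4f is 1 byte ≤ B = 4; zero-pad to 4 bytes: K' = 4f 00 00 00.
K' ⊕ ipad = 79 36 36 36.  K' ⊕ opad = 13 5c 5c 5c.
Inner input = (K'⊕ipad) ∥ m = 79 36 36 36 ∥ cf 42 a6 54 02.
Inner hash: sum = 121+54+54+54+207+66+166+84+2 = 808 → 03 28.
Outer input = (K'⊕opad) ∥ inner = 13 5c 5c 5c ∥ 03 28.
Outer hash (tag): sum = 19+92+92+92+3+40 = 338 → 01 52.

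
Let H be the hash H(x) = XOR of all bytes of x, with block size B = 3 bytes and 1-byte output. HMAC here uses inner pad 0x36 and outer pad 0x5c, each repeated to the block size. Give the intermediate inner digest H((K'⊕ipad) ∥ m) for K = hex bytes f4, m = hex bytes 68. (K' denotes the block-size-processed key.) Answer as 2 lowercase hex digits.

Key hex bytes f4 is 1 byte ≤ B = 3; zero-pad to 3 bytes: K' = f4 00 00.
K' ⊕ ipad = c2 36 36.
Inner input = c2 36 36 ∥ 68.
Inner hash: XOR c2⊕36⊕36⊕68 = aa.

aa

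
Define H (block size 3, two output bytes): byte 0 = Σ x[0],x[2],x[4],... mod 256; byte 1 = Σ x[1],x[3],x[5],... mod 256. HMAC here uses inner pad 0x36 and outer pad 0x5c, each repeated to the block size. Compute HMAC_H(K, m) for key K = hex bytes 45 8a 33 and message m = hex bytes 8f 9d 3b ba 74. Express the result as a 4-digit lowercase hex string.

Key hex bytes 45 8a 33 is exactly B = 3 bytes: K' = 45 8a 33.
K' ⊕ ipad = 73 bc 05.  K' ⊕ opad = 19 d6 6f.
Inner input = (K'⊕ipad) ∥ m = 73 bc 05 ∥ 8f 9d 3b ba 74.
Inner hash: even-index sum = 463 mod 256 = 207; odd-index sum = 506 mod 256 = 250 → cf fa.
Outer input = (K'⊕opad) ∥ inner = 19 d6 6f ∥ cf fa.
Outer hash (tag): even-index sum = 386 mod 256 = 130; odd-index sum = 421 mod 256 = 165 → 82 a5.

82a5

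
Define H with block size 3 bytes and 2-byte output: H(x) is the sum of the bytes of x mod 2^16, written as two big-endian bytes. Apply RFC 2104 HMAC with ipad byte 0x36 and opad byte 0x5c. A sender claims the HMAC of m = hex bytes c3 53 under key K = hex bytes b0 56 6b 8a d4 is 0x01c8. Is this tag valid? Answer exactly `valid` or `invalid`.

Key hex bytes b0 56 6b 8a d4 is 5 bytes > B = 3, so hash it first: H(key) = 02 cf, then zero-pad to 3 bytes: K' = 02 cf 00.
K' ⊕ ipad = 34 f9 36; K' ⊕ opad = 5e 93 5c.
Inner hash: sum = 52+249+54+195+83 = 633 → 02 79.
Outer hash (recomputed tag): sum = 94+147+92+2+121 = 456 → 01 c8.
Recomputed tag = 01c8; claimed = 01c8 → match.

valid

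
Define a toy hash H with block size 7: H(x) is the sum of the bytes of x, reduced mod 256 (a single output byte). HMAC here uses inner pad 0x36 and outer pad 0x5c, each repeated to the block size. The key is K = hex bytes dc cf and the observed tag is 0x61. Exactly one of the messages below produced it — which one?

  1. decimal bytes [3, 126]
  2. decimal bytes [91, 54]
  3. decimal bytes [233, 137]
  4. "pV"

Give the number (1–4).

2

Key hex bytes dc cf is 2 bytes ≤ B = 7; zero-pad to 7 bytes: K' = dc cf 00 00 00 00 00.
K' ⊕ ipad = ea f9 36 36 36 36 36; K' ⊕ opad = 80 93 5c 5c 5c 5c 5c.
m1: inner = H(ea f9 36 36 36 36 36 03 7e) = 72; tag = H(80 93 5c 5c 5c 5c 5c 72) = 51
m2: inner = H(ea f9 36 36 36 36 36 5b 36) = 82; tag = H(80 93 5c 5c 5c 5c 5c 82) = 61 ← matches
m3: inner = H(ea f9 36 36 36 36 36 e9 89) = 63; tag = H(80 93 5c 5c 5c 5c 5c 63) = 42
m4: inner = H(ea f9 36 36 36 36 36 70 56) = b7; tag = H(80 93 5c 5c 5c 5c 5c b7) = 96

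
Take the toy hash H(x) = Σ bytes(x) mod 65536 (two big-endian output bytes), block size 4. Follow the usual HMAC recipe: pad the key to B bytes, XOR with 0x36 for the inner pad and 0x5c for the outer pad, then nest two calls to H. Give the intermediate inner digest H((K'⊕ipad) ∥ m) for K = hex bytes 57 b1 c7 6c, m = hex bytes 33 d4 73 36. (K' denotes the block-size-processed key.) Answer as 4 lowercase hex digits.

Key hex bytes 57 b1 c7 6c is exactly B = 4 bytes: K' = 57 b1 c7 6c.
K' ⊕ ipad = 61 87 f1 5a.
Inner input = 61 87 f1 5a ∥ 33 d4 73 36.
Inner hash: sum = 97+135+241+90+51+212+115+54 = 995 → 03 e3.

03e3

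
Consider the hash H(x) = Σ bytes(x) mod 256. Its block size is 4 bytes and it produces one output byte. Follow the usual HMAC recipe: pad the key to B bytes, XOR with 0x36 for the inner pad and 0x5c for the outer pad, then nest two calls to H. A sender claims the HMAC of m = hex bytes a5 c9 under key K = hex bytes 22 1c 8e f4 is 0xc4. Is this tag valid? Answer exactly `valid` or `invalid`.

Key hex bytes 22 1c 8e f4 is exactly B = 4 bytes: K' = 22 1c 8e f4.
K' ⊕ ipad = 14 2a b8 c2; K' ⊕ opad = 7e 40 d2 a8.
Inner hash: sum = 20+42+184+194+165+201 = 806; mod 256 = 38 → 26.
Outer hash (recomputed tag): sum = 126+64+210+168+38 = 606; mod 256 = 94 → 5e.
Recomputed tag = 5e; claimed = c4 → mismatch.

invalid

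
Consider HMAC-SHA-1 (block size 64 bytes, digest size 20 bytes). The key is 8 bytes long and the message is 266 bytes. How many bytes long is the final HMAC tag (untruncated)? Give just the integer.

20

The tag is one SHA-1 digest: 20 bytes.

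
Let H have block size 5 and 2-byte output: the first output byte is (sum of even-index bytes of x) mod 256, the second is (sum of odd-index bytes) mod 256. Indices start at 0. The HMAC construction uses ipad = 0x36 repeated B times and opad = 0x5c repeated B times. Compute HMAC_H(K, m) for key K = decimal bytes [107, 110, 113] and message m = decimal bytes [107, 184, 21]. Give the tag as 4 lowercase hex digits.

ce20

Key decimal bytes [107, 110, 113] = 6b 6e 71 is 3 bytes ≤ B = 5; zero-pad to 5 bytes: K' = 6b 6e 71 00 00.
K' ⊕ ipad = 5d 58 47 36 36.  K' ⊕ opad = 37 32 2d 5c 5c.
Inner input = (K'⊕ipad) ∥ m = 5d 58 47 36 36 ∥ 6b b8 15.
Inner hash: even-index sum = 402 mod 256 = 146; odd-index sum = 270 mod 256 = 14 → 92 0e.
Outer input = (K'⊕opad) ∥ inner = 37 32 2d 5c 5c ∥ 92 0e.
Outer hash (tag): even-index sum = 206 mod 256 = 206; odd-index sum = 288 mod 256 = 32 → ce 20.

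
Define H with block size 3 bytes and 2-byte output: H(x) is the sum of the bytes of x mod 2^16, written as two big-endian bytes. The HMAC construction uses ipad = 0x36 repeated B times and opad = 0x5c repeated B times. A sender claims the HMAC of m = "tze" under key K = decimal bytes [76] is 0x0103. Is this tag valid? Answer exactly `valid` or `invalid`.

Key decimal bytes [76] = 4c is 1 byte ≤ B = 3; zero-pad to 3 bytes: K' = 4c 00 00.
K' ⊕ ipad = 7a 36 36; K' ⊕ opad = 10 5c 5c.
Inner hash: sum = 122+54+54+116+122+101 = 569 → 02 39.
Outer hash (recomputed tag): sum = 16+92+92+2+57 = 259 → 01 03.
Recomputed tag = 0103; claimed = 0103 → match.

valid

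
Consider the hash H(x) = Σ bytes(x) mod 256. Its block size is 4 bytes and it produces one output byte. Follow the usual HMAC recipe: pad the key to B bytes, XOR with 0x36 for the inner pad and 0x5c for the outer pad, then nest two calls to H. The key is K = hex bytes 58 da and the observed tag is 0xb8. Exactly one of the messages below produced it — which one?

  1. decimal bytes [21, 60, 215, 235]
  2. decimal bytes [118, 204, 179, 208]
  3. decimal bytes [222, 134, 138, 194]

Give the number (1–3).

Key hex bytes 58 da is 2 bytes ≤ B = 4; zero-pad to 4 bytes: K' = 58 da 00 00.
K' ⊕ ipad = 6e ec 36 36; K' ⊕ opad = 04 86 5c 5c.
m1: inner = H(6e ec 36 36 15 3c d7 eb) = d9; tag = H(04 86 5c 5c d9) = 1b
m2: inner = H(6e ec 36 36 76 cc b3 d0) = 8b; tag = H(04 86 5c 5c 8b) = cd
m3: inner = H(6e ec 36 36 de 86 8a c2) = 76; tag = H(04 86 5c 5c 76) = b8 ← matches

3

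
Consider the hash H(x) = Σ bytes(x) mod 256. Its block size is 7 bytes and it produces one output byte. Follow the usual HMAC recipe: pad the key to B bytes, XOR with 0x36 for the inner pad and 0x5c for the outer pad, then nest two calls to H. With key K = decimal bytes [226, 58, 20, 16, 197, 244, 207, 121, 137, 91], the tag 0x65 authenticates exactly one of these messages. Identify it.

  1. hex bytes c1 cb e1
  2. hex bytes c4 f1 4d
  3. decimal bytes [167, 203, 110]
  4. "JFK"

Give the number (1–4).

1

Key decimal bytes [226, 58, 20, 16, 197, 244, 207, 121, 137, 91] = e2 3a 14 10 c5 f4 cf 79 89 5b is 10 bytes > B = 7, so hash it first: H(key) = 25, then zero-pad to 7 bytes: K' = 25 00 00 00 00 00 00.
K' ⊕ ipad = 13 36 36 36 36 36 36; K' ⊕ opad = 79 5c 5c 5c 5c 5c 5c.
m1: inner = H(13 36 36 36 36 36 36 c1 cb e1) = c4; tag = H(79 5c 5c 5c 5c 5c 5c c4) = 65 ← matches
m2: inner = H(13 36 36 36 36 36 36 c4 f1 4d) = 59; tag = H(79 5c 5c 5c 5c 5c 5c 59) = fa
m3: inner = H(13 36 36 36 36 36 36 a7 cb 6e) = 37; tag = H(79 5c 5c 5c 5c 5c 5c 37) = d8
m4: inner = H(13 36 36 36 36 36 36 4a 46 4b) = 32; tag = H(79 5c 5c 5c 5c 5c 5c 32) = d3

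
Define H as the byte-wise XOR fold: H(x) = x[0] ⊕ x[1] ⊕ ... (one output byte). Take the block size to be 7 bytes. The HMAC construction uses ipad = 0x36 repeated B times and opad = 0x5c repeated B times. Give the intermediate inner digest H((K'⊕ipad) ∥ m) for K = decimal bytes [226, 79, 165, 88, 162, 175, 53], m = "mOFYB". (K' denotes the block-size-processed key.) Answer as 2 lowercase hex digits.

21

Key decimal bytes [226, 79, 165, 88, 162, 175, 53] = e2 4f a5 58 a2 af 35 is exactly B = 7 bytes: K' = e2 4f a5 58 a2 af 35.
K' ⊕ ipad = d4 79 93 6e 94 99 03.
Inner input = d4 79 93 6e 94 99 03 ∥ 6d 4f 46 59 42.
Inner hash: XOR d4⊕79⊕93⊕6e⊕94⊕99⊕03⊕6d⊕4f⊕46⊕59⊕42 = 21.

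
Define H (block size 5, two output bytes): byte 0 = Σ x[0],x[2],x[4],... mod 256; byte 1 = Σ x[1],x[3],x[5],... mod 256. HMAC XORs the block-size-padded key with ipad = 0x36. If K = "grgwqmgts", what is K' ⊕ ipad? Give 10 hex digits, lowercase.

Key "grgwqmgts" = 67 72 67 77 71 6d 67 74 73 is 9 bytes > B = 5, so hash it first: H(key) = 19 ca, then zero-pad to 5 bytes: K' = 19 ca 00 00 00.
XOR each byte with 0x36: 19⊕36=2f, ca⊕36=fc, 00⊕36=36, 00⊕36=36, 00⊕36=36.

2ffc363636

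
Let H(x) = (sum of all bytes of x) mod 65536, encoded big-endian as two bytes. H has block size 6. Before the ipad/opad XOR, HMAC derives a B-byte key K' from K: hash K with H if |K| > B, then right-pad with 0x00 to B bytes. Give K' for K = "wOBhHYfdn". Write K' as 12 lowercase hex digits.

|K| = 9 > B = 6, so first hash the key.
H(K): sum = 119+79+66+104+72+89+102+100+110 = 841 → 03 49.
Zero-pad H(K) = 03 49 to 6 bytes: K' = 03 49 00 00 00 00.

034900000000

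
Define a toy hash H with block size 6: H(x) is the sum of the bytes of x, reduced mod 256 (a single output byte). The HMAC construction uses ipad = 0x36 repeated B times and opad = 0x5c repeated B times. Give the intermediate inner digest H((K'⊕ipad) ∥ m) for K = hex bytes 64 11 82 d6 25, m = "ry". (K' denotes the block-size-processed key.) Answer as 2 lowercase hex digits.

Key hex bytes 64 11 82 d6 25 is 5 bytes ≤ B = 6; zero-pad to 6 bytes: K' = 64 11 82 d6 25 00.
K' ⊕ ipad = 52 27 b4 e0 13 36.
Inner input = 52 27 b4 e0 13 36 ∥ 72 79.
Inner hash: sum = 82+39+180+224+19+54+114+121 = 833; mod 256 = 65 → 41.

41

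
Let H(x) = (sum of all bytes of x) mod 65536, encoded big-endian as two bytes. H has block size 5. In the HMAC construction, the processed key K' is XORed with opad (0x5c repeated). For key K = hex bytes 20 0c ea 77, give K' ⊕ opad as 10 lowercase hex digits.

Key hex bytes 20 0c ea 77 is 4 bytes ≤ B = 5; zero-pad to 5 bytes: K' = 20 0c ea 77 00.
XOR each byte with 0x5c: 20⊕5c=7c, 0c⊕5c=50, ea⊕5c=b6, 77⊕5c=2b, 00⊕5c=5c.

7c50b62b5c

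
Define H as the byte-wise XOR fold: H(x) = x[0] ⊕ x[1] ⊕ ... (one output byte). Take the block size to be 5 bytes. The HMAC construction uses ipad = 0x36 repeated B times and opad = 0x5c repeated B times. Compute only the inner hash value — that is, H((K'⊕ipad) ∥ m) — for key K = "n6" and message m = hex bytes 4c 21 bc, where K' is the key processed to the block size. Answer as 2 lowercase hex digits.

Key "n6" = 6e 36 is 2 bytes ≤ B = 5; zero-pad to 5 bytes: K' = 6e 36 00 00 00.
K' ⊕ ipad = 58 00 36 36 36.
Inner input = 58 00 36 36 36 ∥ 4c 21 bc.
Inner hash: XOR 58⊕00⊕36⊕36⊕36⊕4c⊕21⊕bc = bf.

bf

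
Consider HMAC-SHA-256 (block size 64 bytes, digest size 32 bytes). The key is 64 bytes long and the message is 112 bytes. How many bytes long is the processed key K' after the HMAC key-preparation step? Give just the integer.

Key is 64 ≤ 64 bytes, zero-padded: |K'| = 64.

64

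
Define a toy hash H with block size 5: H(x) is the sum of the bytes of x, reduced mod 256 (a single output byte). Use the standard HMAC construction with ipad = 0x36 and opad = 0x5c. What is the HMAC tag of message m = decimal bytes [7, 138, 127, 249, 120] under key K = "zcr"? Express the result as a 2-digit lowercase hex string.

Key "zcr" = 7a 63 72 is 3 bytes ≤ B = 5; zero-pad to 5 bytes: K' = 7a 63 72 00 00.
K' ⊕ ipad = 4c 55 44 36 36.  K' ⊕ opad = 26 3f 2e 5c 5c.
Inner input = (K'⊕ipad) ∥ m = 4c 55 44 36 36 ∥ 07 8a 7f f9 78.
Inner hash: sum = 76+85+68+54+54+7+138+127+249+120 = 978; mod 256 = 210 → d2.
Outer input = (K'⊕opad) ∥ inner = 26 3f 2e 5c 5c ∥ d2.
Outer hash (tag): sum = 38+63+46+92+92+210 = 541; mod 256 = 29 → 1d.

1d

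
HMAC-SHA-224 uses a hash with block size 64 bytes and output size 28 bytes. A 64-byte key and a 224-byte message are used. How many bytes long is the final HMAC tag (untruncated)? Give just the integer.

The tag is one SHA-224 digest: 28 bytes.

28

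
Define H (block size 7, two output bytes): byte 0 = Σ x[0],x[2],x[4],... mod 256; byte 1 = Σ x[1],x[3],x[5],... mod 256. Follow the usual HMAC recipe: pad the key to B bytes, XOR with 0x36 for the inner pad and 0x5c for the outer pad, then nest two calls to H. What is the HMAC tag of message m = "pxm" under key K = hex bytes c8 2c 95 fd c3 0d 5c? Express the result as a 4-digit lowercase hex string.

f9da

Key hex bytes c8 2c 95 fd c3 0d 5c is exactly B = 7 bytes: K' = c8 2c 95 fd c3 0d 5c.
K' ⊕ ipad = fe 1a a3 cb f5 3b 6a.  K' ⊕ opad = 94 70 c9 a1 9f 51 00.
Inner input = (K'⊕ipad) ∥ m = fe 1a a3 cb f5 3b 6a ∥ 70 78 6d.
Inner hash: even-index sum = 888 mod 256 = 120; odd-index sum = 509 mod 256 = 253 → 78 fd.
Outer input = (K'⊕opad) ∥ inner = 94 70 c9 a1 9f 51 00 ∥ 78 fd.
Outer hash (tag): even-index sum = 761 mod 256 = 249; odd-index sum = 474 mod 256 = 218 → f9 da.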